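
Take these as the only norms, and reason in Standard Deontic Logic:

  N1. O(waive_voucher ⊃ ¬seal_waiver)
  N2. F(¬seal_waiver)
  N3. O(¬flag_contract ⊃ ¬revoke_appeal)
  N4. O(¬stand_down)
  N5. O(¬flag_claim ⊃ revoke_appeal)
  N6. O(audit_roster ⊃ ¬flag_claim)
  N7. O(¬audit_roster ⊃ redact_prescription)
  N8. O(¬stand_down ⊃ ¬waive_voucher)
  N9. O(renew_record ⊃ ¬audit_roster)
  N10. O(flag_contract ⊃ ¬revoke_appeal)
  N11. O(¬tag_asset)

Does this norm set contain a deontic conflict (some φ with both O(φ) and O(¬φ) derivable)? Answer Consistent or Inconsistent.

Consistent

Premise 1 is O(waive_voucher ⊃ ¬seal_waiver), but O(waive_voucher) is not derivable from the premises, so it does not yield O(¬seal_waiver).
So O(¬seal_waiver) is not derivable, and the apparent clash with O(seal_waiver) does not arise.
A world satisfying every obligation exists (e.g. audit_roster=false, flag_claim=true, flag_contract=false, redact_prescription=true, renew_record=false, revoke_appeal=false, seal_waiver=true, stand_down=false, tag_asset=false, waive_voucher=false); no atom is both obligatory and forbidden, so the set is consistent.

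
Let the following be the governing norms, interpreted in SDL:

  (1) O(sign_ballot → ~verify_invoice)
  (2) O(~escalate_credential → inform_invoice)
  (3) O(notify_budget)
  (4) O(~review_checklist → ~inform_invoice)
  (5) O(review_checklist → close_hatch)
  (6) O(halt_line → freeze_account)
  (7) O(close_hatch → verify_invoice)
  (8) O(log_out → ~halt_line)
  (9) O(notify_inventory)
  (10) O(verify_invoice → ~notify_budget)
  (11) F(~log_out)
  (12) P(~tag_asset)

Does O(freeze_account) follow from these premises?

No

Premise 6 is O(halt_line → freeze_account), but O(halt_line) is not derivable from the premises, so it does not yield O(freeze_account).
No other premise forces O(freeze_account). An ideal world satisfying every premise can still have freeze_account false, so O(freeze_account) is not derivable.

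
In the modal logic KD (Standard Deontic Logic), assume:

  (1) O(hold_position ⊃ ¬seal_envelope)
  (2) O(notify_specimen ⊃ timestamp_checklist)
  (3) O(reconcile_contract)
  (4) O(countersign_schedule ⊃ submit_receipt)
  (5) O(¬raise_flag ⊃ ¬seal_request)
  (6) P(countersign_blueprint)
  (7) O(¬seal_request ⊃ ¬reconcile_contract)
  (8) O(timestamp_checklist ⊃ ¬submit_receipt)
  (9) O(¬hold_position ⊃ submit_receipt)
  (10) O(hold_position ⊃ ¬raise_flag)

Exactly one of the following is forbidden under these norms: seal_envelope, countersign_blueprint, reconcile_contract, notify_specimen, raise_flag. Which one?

Premise 3 states O(reconcile_contract) outright.
The contrapositive of premise 7 (O(¬seal_request ⊃ ¬reconcile_contract)) is O(reconcile_contract ⊃ seal_request), and O(reconcile_contract) is already established, so O(seal_request).
Premise 5 is O(¬raise_flag ⊃ ¬seal_request); contrapositively O(seal_request ⊃ raise_flag). Since O(seal_request) holds, K gives O(raise_flag).
The contrapositive of premise 10 (O(hold_position ⊃ ¬raise_flag)) is O(raise_flag ⊃ ¬hold_position), and O(raise_flag) is already established, so O(¬hold_position).
Premise 9 is O(¬hold_position ⊃ submit_receipt); since O(¬hold_position), deontic closure gives O(submit_receipt).
Premise 8, O(timestamp_checklist ⊃ ¬submit_receipt), contraposes to O(submit_receipt ⊃ ¬timestamp_checklist); with O(submit_receipt) we get O(¬timestamp_checklist).
Premise 2 is O(notify_specimen ⊃ timestamp_checklist); contrapositively O(¬timestamp_checklist ⊃ ¬notify_specimen). Since O(¬timestamp_checklist) holds, K gives O(¬notify_specimen).
So O(¬notify_specimen) holds, i.e. notify_specimen is forbidden. None of the other listed options is forbidden under the premises.

notify_specimen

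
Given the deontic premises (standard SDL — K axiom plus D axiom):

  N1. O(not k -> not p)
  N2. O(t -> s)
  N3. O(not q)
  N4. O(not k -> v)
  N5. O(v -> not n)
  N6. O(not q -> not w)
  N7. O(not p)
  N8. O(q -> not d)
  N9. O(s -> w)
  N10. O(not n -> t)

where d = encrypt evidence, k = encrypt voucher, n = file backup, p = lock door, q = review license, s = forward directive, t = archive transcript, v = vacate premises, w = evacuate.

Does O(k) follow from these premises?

Premise 3 states O(not q) outright.
With premise 6, O(not q -> not w), the K-axiom yields O(not w).
Premise 9 is O(s -> w); contrapositively O(not w -> not s). Since O(not w) holds, K gives O(not s).
The contrapositive of premise 2 (O(t -> s)) is O(not s -> not t), and O(not s) is already established, so O(not t).
The contrapositive of premise 10 (O(not n -> t)) is O(not t -> n), and O(not t) is already established, so O(n).
The contrapositive of premise 5 (O(v -> not n)) is O(n -> not v), and O(n) is already established, so O(not v).
Premise 4 is O(not k -> v); contrapositively O(not v -> k). Since O(not v) holds, K gives O(k).
Premises 1, 7, 8 do not contribute to this derivation.
So O(k) follows.

Yes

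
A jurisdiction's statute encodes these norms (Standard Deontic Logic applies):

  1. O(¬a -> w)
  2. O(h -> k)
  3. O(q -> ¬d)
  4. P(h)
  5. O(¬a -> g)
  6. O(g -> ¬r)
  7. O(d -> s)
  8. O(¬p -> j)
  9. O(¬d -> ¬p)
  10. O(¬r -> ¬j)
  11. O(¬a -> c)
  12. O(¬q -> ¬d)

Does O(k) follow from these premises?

Premise 2 is O(h -> k), but O(h) is not derivable from the premises (the permission P(h) asserts only ¬O(¬h), not O(h)), so it does not yield O(k).
No other premise forces O(k). An ideal world satisfying every premise can still have k false, so O(k) is not derivable.

No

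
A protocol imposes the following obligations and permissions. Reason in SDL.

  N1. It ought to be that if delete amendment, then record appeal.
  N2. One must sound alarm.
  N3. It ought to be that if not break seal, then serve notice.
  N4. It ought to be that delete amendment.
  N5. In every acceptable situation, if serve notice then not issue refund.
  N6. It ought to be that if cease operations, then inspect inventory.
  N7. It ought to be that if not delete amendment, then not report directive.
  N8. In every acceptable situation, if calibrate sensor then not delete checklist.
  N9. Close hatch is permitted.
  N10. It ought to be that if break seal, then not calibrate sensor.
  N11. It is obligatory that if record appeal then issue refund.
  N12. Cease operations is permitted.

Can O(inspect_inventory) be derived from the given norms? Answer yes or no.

No

Premise 6 is O(cease_operations → inspect_inventory), but O(cease_operations) is not derivable from the premises (the permission P(cease_operations) asserts only ¬O(¬cease_operations), not O(cease_operations)), so it does not yield O(inspect_inventory).
No other premise forces O(inspect_inventory). An ideal world satisfying every premise can still have inspect_inventory false, so O(inspect_inventory) is not derivable.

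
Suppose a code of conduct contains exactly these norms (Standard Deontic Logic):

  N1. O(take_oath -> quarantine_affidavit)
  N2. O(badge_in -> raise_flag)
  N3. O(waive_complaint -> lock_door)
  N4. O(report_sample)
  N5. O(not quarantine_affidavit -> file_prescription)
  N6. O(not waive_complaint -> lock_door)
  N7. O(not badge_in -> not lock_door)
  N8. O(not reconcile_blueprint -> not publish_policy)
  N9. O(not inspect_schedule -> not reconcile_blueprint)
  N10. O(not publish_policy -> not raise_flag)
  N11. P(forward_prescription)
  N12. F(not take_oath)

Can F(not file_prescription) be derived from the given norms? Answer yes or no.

Premise 5 is O(not quarantine_affidavit -> file_prescription), but O(not quarantine_affidavit) is not derivable from the premises, so it does not yield O(file_prescription).
No other premise forces O(file_prescription). An ideal world satisfying every premise can still have not file_prescription true, so F(not file_prescription) is not derivable.

No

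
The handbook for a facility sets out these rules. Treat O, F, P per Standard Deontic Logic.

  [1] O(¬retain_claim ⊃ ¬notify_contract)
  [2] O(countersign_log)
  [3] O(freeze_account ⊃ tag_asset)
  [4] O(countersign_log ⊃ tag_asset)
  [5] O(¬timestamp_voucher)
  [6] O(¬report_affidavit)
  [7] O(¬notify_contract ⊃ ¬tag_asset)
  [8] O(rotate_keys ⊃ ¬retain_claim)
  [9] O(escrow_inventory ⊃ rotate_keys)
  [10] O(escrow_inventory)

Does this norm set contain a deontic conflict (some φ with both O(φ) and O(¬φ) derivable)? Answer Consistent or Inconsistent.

Inconsistent

Premise 2 states O(countersign_log) outright.
Premise 4 is O(countersign_log ⊃ tag_asset); since O(countersign_log), deontic closure gives O(tag_asset).
Premise 7, O(¬notify_contract ⊃ ¬tag_asset), contraposes to O(tag_asset ⊃ notify_contract); with O(tag_asset) we get O(notify_contract).
Premise 1, O(¬retain_claim ⊃ ¬notify_contract), contraposes to O(notify_contract ⊃ retain_claim); with O(notify_contract) we get O(retain_claim).
The contrapositive of premise 8 (O(rotate_keys ⊃ ¬retain_claim)) is O(retain_claim ⊃ ¬rotate_keys), and O(retain_claim) is already established, so O(¬rotate_keys).
Premise 9, O(escrow_inventory ⊃ rotate_keys), contraposes to O(¬rotate_keys ⊃ ¬escrow_inventory); with O(¬rotate_keys) we get O(¬escrow_inventory).
Yet premise 10 states O(escrow_inventory).
We now have both O(¬escrow_inventory) and O(escrow_inventory) — escrow_inventory is simultaneously obligatory and forbidden, violating the D-axiom.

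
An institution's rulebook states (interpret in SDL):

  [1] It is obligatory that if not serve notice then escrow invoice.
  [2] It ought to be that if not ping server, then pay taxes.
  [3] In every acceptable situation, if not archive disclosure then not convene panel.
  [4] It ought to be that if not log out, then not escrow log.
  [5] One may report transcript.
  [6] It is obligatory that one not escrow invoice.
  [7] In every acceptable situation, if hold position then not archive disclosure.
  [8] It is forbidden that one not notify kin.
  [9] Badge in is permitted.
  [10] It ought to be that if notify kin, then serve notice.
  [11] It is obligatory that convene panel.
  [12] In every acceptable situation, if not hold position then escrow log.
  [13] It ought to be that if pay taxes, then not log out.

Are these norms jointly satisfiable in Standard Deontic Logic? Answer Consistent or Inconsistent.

Premise 1 is O(¬serve_notice → escrow_invoice), but O(¬serve_notice) is not derivable from the premises, so it does not yield O(escrow_invoice).
So O(escrow_invoice) is not derivable, and the apparent clash with O(¬escrow_invoice) does not arise.
A world satisfying every obligation exists (e.g. archive_disclosure=true, badge_in=false, convene_panel=true, escrow_invoice=false, escrow_log=true, hold_position=false, log_out=true, notify_kin=true, pay_taxes=false, ping_server=true, report_transcript=false, serve_notice=true); no atom is both obligatory and forbidden, so the set is consistent.

Consistent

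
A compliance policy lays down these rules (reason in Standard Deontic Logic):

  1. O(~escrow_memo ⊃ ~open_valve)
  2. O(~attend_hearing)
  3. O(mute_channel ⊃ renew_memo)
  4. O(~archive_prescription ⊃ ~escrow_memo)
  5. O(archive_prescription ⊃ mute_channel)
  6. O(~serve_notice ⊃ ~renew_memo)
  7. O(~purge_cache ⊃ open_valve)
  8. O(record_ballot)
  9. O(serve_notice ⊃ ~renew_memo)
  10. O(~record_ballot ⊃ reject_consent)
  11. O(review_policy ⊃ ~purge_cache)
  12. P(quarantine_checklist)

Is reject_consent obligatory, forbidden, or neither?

Neither

Premise 10 is O(~record_ballot ⊃ reject_consent), but O(~record_ballot) is not derivable from the premises, so it does not yield O(reject_consent).
No premise or chain of K-axiom applications forces O(reject_consent), and none forces O(~reject_consent). So reject_consent is neither obligatory nor forbidden under these norms.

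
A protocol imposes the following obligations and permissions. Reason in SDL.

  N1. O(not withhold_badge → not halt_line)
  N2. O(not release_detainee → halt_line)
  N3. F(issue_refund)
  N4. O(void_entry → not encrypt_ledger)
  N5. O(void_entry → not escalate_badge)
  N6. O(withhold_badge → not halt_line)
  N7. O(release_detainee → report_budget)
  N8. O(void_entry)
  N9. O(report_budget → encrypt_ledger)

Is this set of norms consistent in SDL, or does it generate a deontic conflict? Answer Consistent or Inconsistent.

Inconsistent

By case analysis on withhold_badge: premise 6 gives O(withhold_badge → not halt_line) and premise 1 gives O(not withhold_badge → not halt_line), so O(not halt_line) either way.
Premise 2, O(not release_detainee → halt_line), contraposes to O(not halt_line → release_detainee); with O(not halt_line) we get O(release_detainee).
Premise 7 is O(release_detainee → report_budget); since O(release_detainee), deontic closure gives O(report_budget).
With premise 9, O(report_budget → encrypt_ledger), the K-axiom yields O(encrypt_ledger).
Premise 4, O(void_entry → not encrypt_ledger), contraposes to O(encrypt_ledger → not void_entry); with O(encrypt_ledger) we get O(not void_entry).
However, premise 8 gives O(void_entry).
We now have both O(not void_entry) and O(void_entry) — void_entry is simultaneously obligatory and forbidden, violating the D-axiom.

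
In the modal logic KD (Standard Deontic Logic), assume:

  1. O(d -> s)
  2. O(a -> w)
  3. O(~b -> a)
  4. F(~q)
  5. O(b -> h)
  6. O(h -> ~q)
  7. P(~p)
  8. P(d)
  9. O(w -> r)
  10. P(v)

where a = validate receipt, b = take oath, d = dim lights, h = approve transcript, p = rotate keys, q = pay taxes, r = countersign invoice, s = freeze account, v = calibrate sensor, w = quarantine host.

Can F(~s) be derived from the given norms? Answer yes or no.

Premise 1 is O(d -> s), but O(d) is not derivable from the premises (the permission P(d) asserts only ~O(~d), not O(d)), so it does not yield O(s).
No other premise forces O(s). An ideal world satisfying every premise can still have ~s true, so F(~s) is not derivable.

No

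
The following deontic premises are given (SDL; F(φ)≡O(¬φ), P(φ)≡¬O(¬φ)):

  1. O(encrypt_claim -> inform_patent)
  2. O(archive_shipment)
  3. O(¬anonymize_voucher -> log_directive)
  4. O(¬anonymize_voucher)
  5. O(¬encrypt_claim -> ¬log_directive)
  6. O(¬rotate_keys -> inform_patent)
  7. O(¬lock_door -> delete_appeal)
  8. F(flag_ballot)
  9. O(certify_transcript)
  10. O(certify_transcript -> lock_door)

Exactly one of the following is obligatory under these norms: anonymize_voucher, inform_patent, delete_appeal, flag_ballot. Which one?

Premise 4 gives O(¬anonymize_voucher).
With premise 3, O(¬anonymize_voucher -> log_directive), the K-axiom yields O(log_directive).
Premise 5, O(¬encrypt_claim -> ¬log_directive), contraposes to O(log_directive -> encrypt_claim); with O(log_directive) we get O(encrypt_claim).
From O(encrypt_claim) and premise 1, O(encrypt_claim -> inform_patent), we obtain O(inform_patent).
So O(inform_patent) holds — inform_patent is obligatory. None of the other listed options is made obligatory by any chain of premises.

inform_patent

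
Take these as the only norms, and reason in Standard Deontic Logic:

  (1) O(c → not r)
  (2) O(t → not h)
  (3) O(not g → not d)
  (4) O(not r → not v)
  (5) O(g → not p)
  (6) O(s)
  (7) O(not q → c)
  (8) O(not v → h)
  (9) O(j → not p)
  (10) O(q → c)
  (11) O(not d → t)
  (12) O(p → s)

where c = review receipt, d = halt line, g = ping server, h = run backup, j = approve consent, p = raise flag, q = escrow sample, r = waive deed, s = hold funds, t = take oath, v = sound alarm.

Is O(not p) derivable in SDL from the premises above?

By case analysis on q: premise 10 gives O(q → c) and premise 7 gives O(not q → c), so O(c) either way.
Applying K to premise 1 (O(c → not r)) and O(c) yields O(not r).
With premise 4, O(not r → not v), the K-axiom yields O(not v).
From O(not v) and premise 8, O(not v → h), we obtain O(h).
The contrapositive of premise 2 (O(t → not h)) is O(h → not t), and O(h) is already established, so O(not t).
Premise 11, O(not d → t), contraposes to O(not t → d); with O(not t) we get O(d).
The contrapositive of premise 3 (O(not g → not d)) is O(d → g), and O(d) is already established, so O(g).
With premise 5, O(g → not p), the K-axiom yields O(not p).
Premises 6, 9, 12 do not contribute to this derivation.
So O(not p) follows.

Yes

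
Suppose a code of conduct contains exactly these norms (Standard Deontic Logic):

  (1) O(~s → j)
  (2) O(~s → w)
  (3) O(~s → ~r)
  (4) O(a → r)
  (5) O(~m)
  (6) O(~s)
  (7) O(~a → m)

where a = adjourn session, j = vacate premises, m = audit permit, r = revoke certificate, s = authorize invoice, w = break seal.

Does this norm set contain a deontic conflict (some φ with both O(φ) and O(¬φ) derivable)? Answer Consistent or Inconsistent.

Premise 5 states O(~m) outright.
Premise 7, O(~a → m), contraposes to O(~m → a); with O(~m) we get O(a).
From O(a) and premise 4, O(a → r), we obtain O(r).
Premise 3 is O(~s → ~r); contrapositively O(r → s). Since O(r) holds, K gives O(s).
But premise 6 directly asserts O(~s).
We now have both O(s) and O(~s) — s is simultaneously obligatory and forbidden, violating the D-axiom.

Inconsistent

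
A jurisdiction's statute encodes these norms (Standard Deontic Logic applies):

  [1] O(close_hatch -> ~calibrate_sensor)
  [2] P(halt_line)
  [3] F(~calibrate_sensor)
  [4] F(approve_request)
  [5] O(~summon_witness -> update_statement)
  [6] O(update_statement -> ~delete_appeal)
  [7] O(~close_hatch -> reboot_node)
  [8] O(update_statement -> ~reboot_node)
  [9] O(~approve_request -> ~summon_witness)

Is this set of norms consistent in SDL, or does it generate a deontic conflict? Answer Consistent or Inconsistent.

Inconsistent

Premise 3 is F(~calibrate_sensor), i.e. O(calibrate_sensor).
Premise 1 is O(close_hatch -> ~calibrate_sensor); contrapositively O(calibrate_sensor -> ~close_hatch). Since O(calibrate_sensor) holds, K gives O(~close_hatch).
With premise 7, O(~close_hatch -> reboot_node), the K-axiom yields O(reboot_node).
Premise 8 is O(update_statement -> ~reboot_node); contrapositively O(reboot_node -> ~update_statement). Since O(reboot_node) holds, K gives O(~update_statement).
The contrapositive of premise 5 (O(~summon_witness -> update_statement)) is O(~update_statement -> summon_witness), and O(~update_statement) is already established, so O(summon_witness).
Premise 9 is O(~approve_request -> ~summon_witness); contrapositively O(summon_witness -> approve_request). Since O(summon_witness) holds, K gives O(approve_request).
Yet premise 4 is F(approve_request), i.e. O(~approve_request).
We now have both O(approve_request) and O(~approve_request) — approve_request is simultaneously obligatory and forbidden, violating the D-axiom.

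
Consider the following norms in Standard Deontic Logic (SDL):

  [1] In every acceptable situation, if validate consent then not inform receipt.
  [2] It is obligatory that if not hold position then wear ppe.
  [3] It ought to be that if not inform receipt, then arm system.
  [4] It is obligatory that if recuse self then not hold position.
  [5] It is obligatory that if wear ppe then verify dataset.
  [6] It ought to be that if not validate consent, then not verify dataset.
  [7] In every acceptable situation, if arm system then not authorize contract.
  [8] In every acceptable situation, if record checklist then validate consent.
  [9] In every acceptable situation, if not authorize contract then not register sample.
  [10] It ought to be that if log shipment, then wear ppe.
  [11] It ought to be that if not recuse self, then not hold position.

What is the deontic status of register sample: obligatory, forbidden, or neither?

By case analysis on ¬recuse_self: premise 11 gives O(¬recuse_self → ¬hold_position) and premise 4 gives O(recuse_self → ¬hold_position), so O(¬hold_position) either way.
Applying K to premise 2 (O(¬hold_position → wear_ppe)) and O(¬hold_position) yields O(wear_ppe).
From O(wear_ppe) and premise 5, O(wear_ppe → verify_dataset), we obtain O(verify_dataset).
Premise 6 is O(¬validate_consent → ¬verify_dataset); contrapositively O(verify_dataset → validate_consent). Since O(verify_dataset) holds, K gives O(validate_consent).
With premise 1, O(validate_consent → ¬inform_receipt), the K-axiom yields O(¬inform_receipt).
Applying K to premise 3 (O(¬inform_receipt → arm_system)) and O(¬inform_receipt) yields O(arm_system).
Premise 7 is O(arm_system → ¬authorize_contract); since O(arm_system), deontic closure gives O(¬authorize_contract).
From O(¬authorize_contract) and premise 9, O(¬authorize_contract → ¬register_sample), we obtain O(¬register_sample).
Premises 8, 10 do not contribute to this derivation.
Thus O(¬register_sample), which is F(register_sample): register_sample is forbidden.

Forbidden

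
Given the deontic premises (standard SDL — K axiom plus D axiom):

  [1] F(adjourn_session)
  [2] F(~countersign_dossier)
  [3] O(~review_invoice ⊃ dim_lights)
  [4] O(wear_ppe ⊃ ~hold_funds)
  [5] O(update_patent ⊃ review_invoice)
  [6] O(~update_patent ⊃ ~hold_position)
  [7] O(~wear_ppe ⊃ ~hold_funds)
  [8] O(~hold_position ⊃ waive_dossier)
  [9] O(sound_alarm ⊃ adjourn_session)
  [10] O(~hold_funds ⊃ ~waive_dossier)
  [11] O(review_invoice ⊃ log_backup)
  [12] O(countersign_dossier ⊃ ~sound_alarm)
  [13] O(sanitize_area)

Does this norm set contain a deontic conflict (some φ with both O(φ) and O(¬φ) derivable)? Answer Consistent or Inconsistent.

Premise 9 is O(sound_alarm ⊃ adjourn_session), but O(sound_alarm) is not derivable from the premises, so it does not yield O(adjourn_session).
So O(adjourn_session) is not derivable, and the apparent clash with O(~adjourn_session) does not arise.
A world satisfying every obligation exists (e.g. adjourn_session=false, countersign_dossier=true, dim_lights=false, hold_funds=false, hold_position=true, log_backup=true, review_invoice=true, sanitize_area=true, sound_alarm=false, update_patent=true, waive_dossier=false, wear_ppe=false); no atom is both obligatory and forbidden, so the set is consistent.

Consistent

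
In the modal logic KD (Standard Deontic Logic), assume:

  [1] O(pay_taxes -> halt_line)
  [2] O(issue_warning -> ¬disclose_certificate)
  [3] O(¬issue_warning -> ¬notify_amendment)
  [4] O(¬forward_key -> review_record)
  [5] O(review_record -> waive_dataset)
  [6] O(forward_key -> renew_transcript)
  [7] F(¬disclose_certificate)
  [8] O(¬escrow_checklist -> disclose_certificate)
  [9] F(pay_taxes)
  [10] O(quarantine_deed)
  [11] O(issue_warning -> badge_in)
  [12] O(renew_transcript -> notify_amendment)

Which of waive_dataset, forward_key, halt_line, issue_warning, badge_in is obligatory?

waive_dataset

Premise 7, F(¬disclose_certificate), is equivalent to O(disclose_certificate).
The contrapositive of premise 2 (O(issue_warning -> ¬disclose_certificate)) is O(disclose_certificate -> ¬issue_warning), and O(disclose_certificate) is already established, so O(¬issue_warning).
From O(¬issue_warning) and premise 3, O(¬issue_warning -> ¬notify_amendment), we obtain O(¬notify_amendment).
The contrapositive of premise 12 (O(renew_transcript -> notify_amendment)) is O(¬notify_amendment -> ¬renew_transcript), and O(¬notify_amendment) is already established, so O(¬renew_transcript).
The contrapositive of premise 6 (O(forward_key -> renew_transcript)) is O(¬renew_transcript -> ¬forward_key), and O(¬renew_transcript) is already established, so O(¬forward_key).
From O(¬forward_key) and premise 4, O(¬forward_key -> review_record), we obtain O(review_record).
Premise 5 is O(review_record -> waive_dataset); since O(review_record), deontic closure gives O(waive_dataset).
So O(waive_dataset) holds — waive_dataset is obligatory. None of the other listed options is made obligatory by any chain of premises.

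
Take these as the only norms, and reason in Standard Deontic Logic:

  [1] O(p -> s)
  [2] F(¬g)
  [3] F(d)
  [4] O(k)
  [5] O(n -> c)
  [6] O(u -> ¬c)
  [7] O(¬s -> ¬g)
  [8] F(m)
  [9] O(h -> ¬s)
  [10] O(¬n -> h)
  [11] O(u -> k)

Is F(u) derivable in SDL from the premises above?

Premise 2 is F(¬g), i.e. O(g).
Premise 7 is O(¬s -> ¬g); contrapositively O(g -> s). Since O(g) holds, K gives O(s).
The contrapositive of premise 9 (O(h -> ¬s)) is O(s -> ¬h), and O(s) is already established, so O(¬h).
The contrapositive of premise 10 (O(¬n -> h)) is O(¬h -> n), and O(¬h) is already established, so O(n).
Applying K to premise 5 (O(n -> c)) and O(n) yields O(c).
The contrapositive of premise 6 (O(u -> ¬c)) is O(c -> ¬u), and O(c) is already established, so O(¬u).
Premises 1, 3, 4, 8, 11 do not contribute to this derivation.
So O(¬u) holds, i.e. F(u). The claim follows.

Yes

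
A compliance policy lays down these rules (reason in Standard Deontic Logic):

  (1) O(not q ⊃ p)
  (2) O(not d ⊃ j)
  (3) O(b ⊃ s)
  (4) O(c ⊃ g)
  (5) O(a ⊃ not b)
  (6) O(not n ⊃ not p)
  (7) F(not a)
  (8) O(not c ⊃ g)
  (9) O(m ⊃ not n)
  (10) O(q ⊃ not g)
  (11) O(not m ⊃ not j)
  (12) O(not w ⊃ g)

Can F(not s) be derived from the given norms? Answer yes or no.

No

Premise 3 is O(b ⊃ s), but O(b) is not derivable from the premises, so it does not yield O(s).
No other premise forces O(s). An ideal world satisfying every premise can still have not s true, so F(not s) is not derivable.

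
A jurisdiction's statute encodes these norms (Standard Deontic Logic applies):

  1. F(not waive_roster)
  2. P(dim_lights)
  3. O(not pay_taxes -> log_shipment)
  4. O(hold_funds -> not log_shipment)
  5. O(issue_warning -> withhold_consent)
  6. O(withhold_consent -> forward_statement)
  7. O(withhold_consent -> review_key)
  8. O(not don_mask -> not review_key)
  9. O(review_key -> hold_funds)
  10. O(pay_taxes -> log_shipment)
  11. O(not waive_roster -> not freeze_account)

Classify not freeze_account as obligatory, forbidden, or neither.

Premise 11 is O(not waive_roster -> not freeze_account), but O(not waive_roster) is not derivable from the premises, so it does not yield O(not freeze_account).
No premise or chain of K-axiom applications forces O(not freeze_account), and none forces O(freeze_account). So not freeze_account is neither obligatory nor forbidden under these norms.

Neither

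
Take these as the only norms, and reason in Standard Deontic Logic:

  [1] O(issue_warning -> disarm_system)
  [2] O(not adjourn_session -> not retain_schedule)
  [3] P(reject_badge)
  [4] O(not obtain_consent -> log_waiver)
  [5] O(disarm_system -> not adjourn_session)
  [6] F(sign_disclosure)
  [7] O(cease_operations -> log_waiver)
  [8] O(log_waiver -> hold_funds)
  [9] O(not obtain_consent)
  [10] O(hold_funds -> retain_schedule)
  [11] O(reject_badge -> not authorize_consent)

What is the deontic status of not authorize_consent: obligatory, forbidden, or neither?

Neither

Premise 11 is O(reject_badge -> not authorize_consent), but O(reject_badge) is not derivable from the premises (the permission P(reject_badge) asserts only not O(not reject_badge), not O(reject_badge)), so it does not yield O(not authorize_consent).
No premise or chain of K-axiom applications forces O(not authorize_consent), and none forces O(authorize_consent). So not authorize_consent is neither obligatory nor forbidden under these norms.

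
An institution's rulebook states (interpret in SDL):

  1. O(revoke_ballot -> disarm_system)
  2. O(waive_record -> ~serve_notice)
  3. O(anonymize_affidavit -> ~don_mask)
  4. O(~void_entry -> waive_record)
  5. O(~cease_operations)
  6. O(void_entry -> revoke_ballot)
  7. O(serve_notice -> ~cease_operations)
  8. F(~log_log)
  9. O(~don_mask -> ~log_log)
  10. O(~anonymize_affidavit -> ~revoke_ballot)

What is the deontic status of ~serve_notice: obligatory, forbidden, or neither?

F(~log_log) at premise 8 means O(log_log).
The contrapositive of premise 9 (O(~don_mask -> ~log_log)) is O(log_log -> don_mask), and O(log_log) is already established, so O(don_mask).
Premise 3 is O(anonymize_affidavit -> ~don_mask); contrapositively O(don_mask -> ~anonymize_affidavit). Since O(don_mask) holds, K gives O(~anonymize_affidavit).
Premise 10 is O(~anonymize_affidavit -> ~revoke_ballot); since O(~anonymize_affidavit), deontic closure gives O(~revoke_ballot).
The contrapositive of premise 6 (O(void_entry -> revoke_ballot)) is O(~revoke_ballot -> ~void_entry), and O(~revoke_ballot) is already established, so O(~void_entry).
Premise 4 is O(~void_entry -> waive_record); since O(~void_entry), deontic closure gives O(waive_record).
Premise 2 is O(waive_record -> ~serve_notice); since O(waive_record), deontic closure gives O(~serve_notice).
Premises 1, 5, 7 do not contribute to this derivation.
Hence ~serve_notice is obligatory.

Obligatory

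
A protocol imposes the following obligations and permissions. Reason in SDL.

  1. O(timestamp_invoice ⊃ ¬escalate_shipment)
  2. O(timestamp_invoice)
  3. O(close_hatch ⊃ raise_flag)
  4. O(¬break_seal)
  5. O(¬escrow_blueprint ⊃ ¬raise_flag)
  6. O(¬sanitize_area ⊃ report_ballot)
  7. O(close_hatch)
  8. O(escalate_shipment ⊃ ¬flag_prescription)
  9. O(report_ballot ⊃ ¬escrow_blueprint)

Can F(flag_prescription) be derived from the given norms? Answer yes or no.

Premise 8 is O(escalate_shipment ⊃ ¬flag_prescription), but O(escalate_shipment) is not derivable from the premises, so it does not yield O(¬flag_prescription).
No other premise forces O(¬flag_prescription). An ideal world satisfying every premise can still have flag_prescription true, so F(flag_prescription) is not derivable.

No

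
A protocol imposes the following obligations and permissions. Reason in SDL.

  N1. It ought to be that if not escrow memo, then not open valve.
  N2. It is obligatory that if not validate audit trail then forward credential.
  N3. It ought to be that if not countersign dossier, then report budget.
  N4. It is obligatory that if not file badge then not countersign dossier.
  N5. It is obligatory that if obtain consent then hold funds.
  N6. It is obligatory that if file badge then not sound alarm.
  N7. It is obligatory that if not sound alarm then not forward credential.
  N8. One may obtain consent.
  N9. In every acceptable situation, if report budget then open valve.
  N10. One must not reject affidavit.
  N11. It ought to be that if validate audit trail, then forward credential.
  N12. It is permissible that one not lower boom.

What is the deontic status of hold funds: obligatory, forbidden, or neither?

Neither

Premise 5 is O(obtain_consent → hold_funds), but O(obtain_consent) is not derivable from the premises (the permission P(obtain_consent) asserts only ¬O(¬obtain_consent), not O(obtain_consent)), so it does not yield O(hold_funds).
No premise or chain of K-axiom applications forces O(hold_funds), and none forces O(¬hold_funds). So hold_funds is neither obligatory nor forbidden under these norms.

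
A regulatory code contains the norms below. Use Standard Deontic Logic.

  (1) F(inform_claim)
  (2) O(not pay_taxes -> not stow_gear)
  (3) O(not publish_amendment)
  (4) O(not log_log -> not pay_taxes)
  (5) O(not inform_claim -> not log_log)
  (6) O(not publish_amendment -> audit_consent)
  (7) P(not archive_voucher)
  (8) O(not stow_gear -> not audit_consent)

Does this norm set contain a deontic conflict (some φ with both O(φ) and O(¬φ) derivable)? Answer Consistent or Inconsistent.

Inconsistent

From premise 3 we have O(not publish_amendment).
Premise 6 is O(not publish_amendment -> audit_consent); since O(not publish_amendment), deontic closure gives O(audit_consent).
Premise 8 is O(not stow_gear -> not audit_consent); contrapositively O(audit_consent -> stow_gear). Since O(audit_consent) holds, K gives O(stow_gear).
Premise 2, O(not pay_taxes -> not stow_gear), contraposes to O(stow_gear -> pay_taxes); with O(stow_gear) we get O(pay_taxes).
The contrapositive of premise 4 (O(not log_log -> not pay_taxes)) is O(pay_taxes -> log_log), and O(pay_taxes) is already established, so O(log_log).
Premise 5 is O(not inform_claim -> not log_log); contrapositively O(log_log -> inform_claim). Since O(log_log) holds, K gives O(inform_claim).
However, F(inform_claim) at premise 1 amounts to O(not inform_claim).
We now have both O(inform_claim) and O(not inform_claim) — inform_claim is simultaneously obligatory and forbidden, violating the D-axiom.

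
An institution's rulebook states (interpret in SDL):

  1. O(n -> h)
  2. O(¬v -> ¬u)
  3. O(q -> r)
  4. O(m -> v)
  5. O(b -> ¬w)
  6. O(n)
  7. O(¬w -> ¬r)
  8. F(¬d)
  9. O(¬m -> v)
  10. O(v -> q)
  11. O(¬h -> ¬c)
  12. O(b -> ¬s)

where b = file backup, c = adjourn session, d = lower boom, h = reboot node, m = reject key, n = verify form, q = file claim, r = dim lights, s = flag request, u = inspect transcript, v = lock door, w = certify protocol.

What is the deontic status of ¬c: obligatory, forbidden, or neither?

Neither

Premise 11 is O(¬h -> ¬c), but O(¬h) is not derivable from the premises, so it does not yield O(¬c).
No premise or chain of K-axiom applications forces O(¬c), and none forces O(c). So ¬c is neither obligatory nor forbidden under these norms.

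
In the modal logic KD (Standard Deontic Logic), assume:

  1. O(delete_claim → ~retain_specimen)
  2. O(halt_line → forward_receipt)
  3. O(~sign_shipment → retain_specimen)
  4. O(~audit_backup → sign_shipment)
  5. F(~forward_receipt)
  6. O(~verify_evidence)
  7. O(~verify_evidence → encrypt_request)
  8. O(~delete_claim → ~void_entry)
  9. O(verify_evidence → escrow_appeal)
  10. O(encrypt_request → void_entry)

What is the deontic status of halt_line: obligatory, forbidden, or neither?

Neither

Premise 2 is O(halt_line → forward_receipt); even if O(forward_receipt) held, inferring O(halt_line) would be affirming the consequent — invalid.
No premise or chain of K-axiom applications forces O(halt_line), and none forces O(~halt_line). So halt_line is neither obligatory nor forbidden under these norms.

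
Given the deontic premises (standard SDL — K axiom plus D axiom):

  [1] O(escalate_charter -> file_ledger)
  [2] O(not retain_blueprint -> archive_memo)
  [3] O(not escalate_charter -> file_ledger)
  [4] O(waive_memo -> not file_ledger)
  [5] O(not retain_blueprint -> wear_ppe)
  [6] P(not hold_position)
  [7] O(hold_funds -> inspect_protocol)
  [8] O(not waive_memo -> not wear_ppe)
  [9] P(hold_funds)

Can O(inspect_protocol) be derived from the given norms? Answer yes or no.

Premise 7 is O(hold_funds -> inspect_protocol), but O(hold_funds) is not derivable from the premises (the permission P(hold_funds) asserts only not O(not hold_funds), not O(hold_funds)), so it does not yield O(inspect_protocol).
No other premise forces O(inspect_protocol). An ideal world satisfying every premise can still have inspect_protocol false, so O(inspect_protocol) is not derivable.

No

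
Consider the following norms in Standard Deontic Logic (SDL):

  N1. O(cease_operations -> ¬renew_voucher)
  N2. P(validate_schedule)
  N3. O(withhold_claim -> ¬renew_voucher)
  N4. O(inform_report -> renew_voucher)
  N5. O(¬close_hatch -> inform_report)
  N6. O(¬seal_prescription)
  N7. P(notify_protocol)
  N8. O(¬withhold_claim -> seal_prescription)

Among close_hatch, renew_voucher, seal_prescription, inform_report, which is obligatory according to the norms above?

close_hatch

Premise 6 states O(¬seal_prescription) outright.
Premise 8 is O(¬withhold_claim -> seal_prescription); contrapositively O(¬seal_prescription -> withhold_claim). Since O(¬seal_prescription) holds, K gives O(withhold_claim).
Premise 3 is O(withhold_claim -> ¬renew_voucher); since O(withhold_claim), deontic closure gives O(¬renew_voucher).
Premise 4 is O(inform_report -> renew_voucher); contrapositively O(¬renew_voucher -> ¬inform_report). Since O(¬renew_voucher) holds, K gives O(¬inform_report).
Premise 5 is O(¬close_hatch -> inform_report); contrapositively O(¬inform_report -> close_hatch). Since O(¬inform_report) holds, K gives O(close_hatch).
So O(close_hatch) holds — close_hatch is obligatory. None of the other listed options is made obligatory by any chain of premises.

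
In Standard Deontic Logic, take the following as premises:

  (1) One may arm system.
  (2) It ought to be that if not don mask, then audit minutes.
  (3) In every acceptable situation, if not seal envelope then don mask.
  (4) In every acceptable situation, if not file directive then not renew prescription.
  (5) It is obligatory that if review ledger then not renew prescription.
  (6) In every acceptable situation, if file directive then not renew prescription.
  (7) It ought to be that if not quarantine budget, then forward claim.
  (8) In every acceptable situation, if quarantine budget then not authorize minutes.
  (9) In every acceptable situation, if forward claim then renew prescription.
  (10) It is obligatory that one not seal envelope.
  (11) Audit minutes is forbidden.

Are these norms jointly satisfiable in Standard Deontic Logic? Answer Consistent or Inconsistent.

Consistent

Premise 2 is O(¬don_mask → audit_minutes), but O(¬don_mask) is not derivable from the premises, so it does not yield O(audit_minutes).
So O(audit_minutes) is not derivable, and the apparent clash with O(¬audit_minutes) does not arise.
A world satisfying every obligation exists (e.g. arm_system=false, audit_minutes=false, authorize_minutes=false, don_mask=true, file_directive=false, forward_claim=false, quarantine_budget=true, renew_prescription=false, review_ledger=false, seal_envelope=false); no atom is both obligatory and forbidden, so the set is consistent.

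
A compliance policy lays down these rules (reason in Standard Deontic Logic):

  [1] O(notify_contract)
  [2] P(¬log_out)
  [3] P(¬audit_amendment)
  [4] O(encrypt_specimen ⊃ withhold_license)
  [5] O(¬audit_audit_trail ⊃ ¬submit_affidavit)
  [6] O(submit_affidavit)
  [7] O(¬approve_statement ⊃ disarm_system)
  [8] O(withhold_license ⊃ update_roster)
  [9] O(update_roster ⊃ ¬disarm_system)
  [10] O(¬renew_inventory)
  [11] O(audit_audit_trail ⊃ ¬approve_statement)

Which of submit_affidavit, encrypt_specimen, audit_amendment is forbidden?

encrypt_specimen

Premise 6 states O(submit_affidavit) outright.
The contrapositive of premise 5 (O(¬audit_audit_trail ⊃ ¬submit_affidavit)) is O(submit_affidavit ⊃ audit_audit_trail), and O(submit_affidavit) is already established, so O(audit_audit_trail).
From O(audit_audit_trail) and premise 11, O(audit_audit_trail ⊃ ¬approve_statement), we obtain O(¬approve_statement).
Premise 7 is O(¬approve_statement ⊃ disarm_system); since O(¬approve_statement), deontic closure gives O(disarm_system).
Premise 9, O(update_roster ⊃ ¬disarm_system), contraposes to O(disarm_system ⊃ ¬update_roster); with O(disarm_system) we get O(¬update_roster).
Premise 8 is O(withhold_license ⊃ update_roster); contrapositively O(¬update_roster ⊃ ¬withhold_license). Since O(¬update_roster) holds, K gives O(¬withhold_license).
Premise 4, O(encrypt_specimen ⊃ withhold_license), contraposes to O(¬withhold_license ⊃ ¬encrypt_specimen); with O(¬withhold_license) we get O(¬encrypt_specimen).
So O(¬encrypt_specimen) holds, i.e. encrypt_specimen is forbidden. None of the other listed options is forbidden under the premises.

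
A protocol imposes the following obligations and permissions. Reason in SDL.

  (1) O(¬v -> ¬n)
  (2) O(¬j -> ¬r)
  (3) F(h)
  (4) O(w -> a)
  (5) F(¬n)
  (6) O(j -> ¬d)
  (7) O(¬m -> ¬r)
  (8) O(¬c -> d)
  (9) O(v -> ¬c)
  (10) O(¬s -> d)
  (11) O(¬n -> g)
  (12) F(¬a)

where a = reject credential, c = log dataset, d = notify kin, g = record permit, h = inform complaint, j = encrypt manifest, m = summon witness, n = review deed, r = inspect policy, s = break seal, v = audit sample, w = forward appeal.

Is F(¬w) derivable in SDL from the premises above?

No

Premise 4 is O(w -> a); even if O(a) held, inferring O(w) would be affirming the consequent — invalid.
No other premise forces O(w). An ideal world satisfying every premise can still have ¬w true, so F(¬w) is not derivable.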